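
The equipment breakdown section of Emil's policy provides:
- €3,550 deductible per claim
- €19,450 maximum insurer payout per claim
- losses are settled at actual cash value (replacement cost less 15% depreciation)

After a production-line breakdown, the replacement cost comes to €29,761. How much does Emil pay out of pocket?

At 15% depreciation, ACV = €29,761 − €4,464.15 = €25,296.85.
Subtract the deductible: €25,296.85 − €3,550 = €21,746.85.
The €19,450 per-incident cap binds; insurer pays €19,450.
The business owner bears the rest of the original loss: €29,761 − €19,450 = €10,311.

€10,311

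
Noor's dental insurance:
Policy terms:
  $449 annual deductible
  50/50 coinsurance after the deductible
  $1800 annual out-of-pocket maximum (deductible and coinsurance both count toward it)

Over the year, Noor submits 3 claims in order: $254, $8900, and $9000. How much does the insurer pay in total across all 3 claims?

$16354

Claim 1 — $254: entire amount goes to the deductible. Cost to patient: $254. OOP to date $254. Plan pays $254 − $254 = $0.
Claim 2 — $8900: $195 finishes the deductible; $8705 goes to coinsurance; 50% of $8705 = $4352.50. Claim cost before the cap: $195 + $4352.50 = $4547.50. OOP would hit $4801.50 > $1800, so the cap limits the patient to $1800 − $254 = $1546. Plan pays $8900 − $1546 = $7354.
Claim 3 — $9000: deductible met; 50% of $9000 = $4500. That would push OOP to $6300, over the $1800 cap, so patient pays $1800 − $1800 = $0. Insurer: $9000 − $0 = $9000.
Insurer total: $0 + $7354 + $9000 = $16354.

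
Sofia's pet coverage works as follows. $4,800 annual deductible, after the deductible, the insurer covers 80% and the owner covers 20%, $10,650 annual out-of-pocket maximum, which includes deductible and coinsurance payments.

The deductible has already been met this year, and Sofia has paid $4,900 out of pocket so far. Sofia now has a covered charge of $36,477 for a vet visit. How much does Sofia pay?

$5,750

With the deductible met, the entire $36,477 is subject to coinsurance.
20% of $36,477 = $7,295.40 falls to the owner.
Adding $7,295.40 to the $4,900 already spent would give $12,195.40, which exceeds the $10,650 cap; the owner pays just $10,650 − $4,900 = $5,750.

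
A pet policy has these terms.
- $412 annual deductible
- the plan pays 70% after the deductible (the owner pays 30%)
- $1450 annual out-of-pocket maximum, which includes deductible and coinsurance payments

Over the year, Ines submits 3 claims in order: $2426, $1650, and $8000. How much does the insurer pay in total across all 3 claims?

$10626

Claim 1 — $2426: deductible takes $412, $2014 remains; coinsurance $2014 × 30% = $604.20. Owner owes $1016.20 (running OOP $1016.20). Plan pays $2426 − $1016.20 = $1409.80.
Claim 2 — $1650: deductible already satisfied, so owner's share is 30% × $1650 = $495. OOP would hit $1511.20 > $1450, so the cap limits the owner to $1450 − $1016.20 = $433.80. Plan pays $1650 − $433.80 = $1216.20.
Claim 3 — $8000: deductible met; 30% of $8000 = $2400. Adding that to $1450 gives $3850, past the $1450 cap; owner pays only $1450 − $1450 = $0. Plan pays $8000 − $0 = $8000.
Insurer total = bills − owner's total = $12076 − $1450 = $10626.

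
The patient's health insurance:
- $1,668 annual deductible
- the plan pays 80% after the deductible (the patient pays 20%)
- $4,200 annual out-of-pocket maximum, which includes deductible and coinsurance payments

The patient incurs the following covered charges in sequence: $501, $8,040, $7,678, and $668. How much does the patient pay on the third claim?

Bill 1, $501: entire amount goes to the deductible. Patient owes $501 (running OOP $501).
Bill 2, $8,040: deductible takes $1,167, $6,873 remains; 20% of $6,873 = $1,374.60. Cost to patient: $2,541.60. OOP to date $3,042.60.
Bill 3, $7,678: deductible met; 20% of $7,678 = $1,535.60. OOP would hit $4,578.20 > $4,200, so the cap limits the patient to $4,200 − $3,042.60 = $1,157.40.

$1,157.40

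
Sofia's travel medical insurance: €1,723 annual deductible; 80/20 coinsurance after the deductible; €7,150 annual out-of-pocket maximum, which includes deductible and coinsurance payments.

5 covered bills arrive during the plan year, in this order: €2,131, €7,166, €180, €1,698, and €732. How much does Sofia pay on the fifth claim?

€146.40

Claim 1 — €2,131: deductible takes €1,723, €408 remains; traveler's 20% is €81.60. Traveler owes €1,804.60 (running OOP €1,804.60).
Claim 2 — €7,166: deductible already satisfied, so traveler's share is 20% × €7,166 = €1,433.20. Cost to traveler: €1,433.20. OOP to date €3,237.80.
Claim 3 — €180: deductible already satisfied, so traveler's share is 20% × €180 = €36. Cost to traveler: €36. OOP to date €3,273.80.
Claim 4 — €1,698: deductible met; 20% of €1,698 = €339.60. Traveler pays €339.60; OOP now €3,613.40.
Claim 5 — €732: deductible met; 20% of €732 = €146.40. Traveler owes €146.40 (running OOP €3,759.80).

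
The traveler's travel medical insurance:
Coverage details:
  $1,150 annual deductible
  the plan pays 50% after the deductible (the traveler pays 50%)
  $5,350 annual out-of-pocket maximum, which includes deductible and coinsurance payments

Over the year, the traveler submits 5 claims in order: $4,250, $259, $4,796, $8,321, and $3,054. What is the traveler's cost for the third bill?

Bill 1, $4,250: $1,150 finishes the deductible; $3,100 goes to coinsurance; 50% of $3,100 = $1,550. Traveler pays $2,700; OOP now $2,700.
Bill 2, $259: deductible already satisfied, so traveler's share is 50% × $259 = $129.50. Traveler owes $129.50 (running OOP $2,829.50).
Bill 3, $4,796: deductible met; 50% of $4,796 = $2,398. Traveler owes $2,398 (running OOP $5,227.50).

$2,398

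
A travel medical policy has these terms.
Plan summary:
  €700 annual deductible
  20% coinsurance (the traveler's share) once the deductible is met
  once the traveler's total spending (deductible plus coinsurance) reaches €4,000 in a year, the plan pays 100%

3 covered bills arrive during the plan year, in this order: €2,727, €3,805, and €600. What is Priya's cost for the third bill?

Claim 1 (€2,727): deductible takes €700, €2,027 remains; traveler's 20% is €405.40. Traveler owes €1,105.40 (running OOP €1,105.40).
Claim 2 (€3,805): deductible met; 20% of €3,805 = €761. Traveler pays €761; OOP now €1,866.40.
Claim 3 (€600): deductible already satisfied, so traveler's share is 20% × €600 = €120. Traveler pays €120; OOP now €1,986.40.

€120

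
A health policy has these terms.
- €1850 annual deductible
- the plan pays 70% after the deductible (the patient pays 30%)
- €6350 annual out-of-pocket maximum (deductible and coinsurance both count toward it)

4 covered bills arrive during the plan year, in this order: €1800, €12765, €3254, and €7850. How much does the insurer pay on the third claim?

#1 (€1800): entire amount goes to the deductible. Patient owes €1800 (running OOP €1800). Plan pays €1800 − €1800 = €0.
#2 (€12765): €50 to deductible, leaving €12715; 30% of €12715 = €3814.50. Patient owes €3864.50 (running OOP €5664.50). Plan pays €12765 − €3864.50 = €8900.50.
#3 (€3254): 30% coinsurance on €3254 = €976.20. Adding that to €5664.50 gives €6640.70, past the €6350 cap; patient pays only €6350 − €5664.50 = €685.50. Plan pays €3254 − €685.50 = €2568.50.

€2568.50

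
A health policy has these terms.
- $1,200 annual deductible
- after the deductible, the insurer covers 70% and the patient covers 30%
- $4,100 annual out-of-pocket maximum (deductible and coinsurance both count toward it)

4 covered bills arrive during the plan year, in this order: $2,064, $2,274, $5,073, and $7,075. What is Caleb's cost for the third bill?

Claim 1 — $2,064: $1,200 finishes the deductible; $864 goes to coinsurance; 30% of $864 = $259.20. Patient owes $1,459.20 (running OOP $1,459.20).
Claim 2 — $2,274: deductible already satisfied, so patient's share is 30% × $2,274 = $682.20. Patient pays $682.20; OOP now $2,141.40.
Claim 3 — $5,073: deductible already satisfied, so patient's share is 30% × $5,073 = $1,521.90. Patient pays $1,521.90; OOP now $3,663.30.

$1,521.90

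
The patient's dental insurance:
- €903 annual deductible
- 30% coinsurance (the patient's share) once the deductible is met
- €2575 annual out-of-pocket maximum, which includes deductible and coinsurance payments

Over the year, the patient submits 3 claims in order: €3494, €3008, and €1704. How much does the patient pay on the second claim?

€894.70

Claim 1 — €3494: deductible takes €903, €2591 remains; coinsurance €2591 × 30% = €777.30. Cost to patient: €1680.30. OOP to date €1680.30.
Claim 2 — €3008: deductible met; 30% of €3008 = €902.40. Adding that to €1680.30 gives €2582.70, past the €2575 cap; patient pays only €2575 − €1680.30 = €894.70.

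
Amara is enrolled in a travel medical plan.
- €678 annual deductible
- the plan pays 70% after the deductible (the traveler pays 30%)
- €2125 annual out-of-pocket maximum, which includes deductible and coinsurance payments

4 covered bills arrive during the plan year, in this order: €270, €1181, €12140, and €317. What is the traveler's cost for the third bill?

#1 (€270): entire amount goes to the deductible. Cost to traveler: €270. OOP to date €270.
#2 (€1181): deductible takes €408, €773 remains; traveler's 30% is €231.90. Cost to traveler: €639.90. OOP to date €909.90.
#3 (€12140): 30% coinsurance on €12140 = €3642. Adding that to €909.90 gives €4551.90, past the €2125 cap; traveler pays only €2125 − €909.90 = €1215.10.

€1215.10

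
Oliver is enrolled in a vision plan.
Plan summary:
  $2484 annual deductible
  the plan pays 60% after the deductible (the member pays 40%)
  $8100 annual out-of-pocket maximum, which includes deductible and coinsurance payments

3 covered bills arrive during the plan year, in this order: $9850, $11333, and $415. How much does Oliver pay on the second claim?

#1 ($9850): $2484 finishes the deductible; $7366 goes to coinsurance; member's 40% is $2946.40. Cost to member: $5430.40. OOP to date $5430.40.
#2 ($11333): deductible already satisfied, so member's share is 40% × $11333 = $4533.20. Adding that to $5430.40 gives $9963.60, past the $8100 cap; member pays only $8100 − $5430.40 = $2669.60.

$2669.60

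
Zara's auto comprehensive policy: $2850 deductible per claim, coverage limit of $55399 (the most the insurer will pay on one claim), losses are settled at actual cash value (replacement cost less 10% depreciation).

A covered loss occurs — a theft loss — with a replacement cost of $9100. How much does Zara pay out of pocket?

Actual cash value after 10% depreciation: $9100 × 90% = $8190.
Subtract the deductible: $8190 − $2850 = $5340.
That's under the $55399 cap, so the insurer reimburses the full $5340.
The policyholder bears the rest of the original loss: $9100 − $5340 = $3760.

$3760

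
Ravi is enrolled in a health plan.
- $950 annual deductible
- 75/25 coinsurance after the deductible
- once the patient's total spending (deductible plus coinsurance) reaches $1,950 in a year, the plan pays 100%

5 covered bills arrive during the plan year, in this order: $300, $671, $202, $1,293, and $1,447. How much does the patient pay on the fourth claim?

Claim 1 ($300): fully absorbed by the deductible. Cost to patient: $300. OOP to date $300.
Claim 2 ($671): deductible takes $650, $21 remains; patient's 25% is $5.25. Cost to patient: $655.25. OOP to date $955.25.
Claim 3 ($202): deductible met; 25% of $202 = $50.50. Cost to patient: $50.50. OOP to date $1,005.75.
Claim 4 ($1,293): deductible already satisfied, so patient's share is 25% × $1,293 = $323.25. Patient owes $323.25 (running OOP $1,329).

$323.25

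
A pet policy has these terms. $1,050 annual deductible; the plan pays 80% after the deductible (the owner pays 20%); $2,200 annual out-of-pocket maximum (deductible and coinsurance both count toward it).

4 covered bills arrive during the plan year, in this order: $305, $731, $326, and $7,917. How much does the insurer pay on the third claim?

Claim 1 — $305: fully absorbed by the deductible. Cost to owner: $305. OOP to date $305. Insurer: $305 − $305 = $0.
Claim 2 — $731: fully absorbed by the deductible. Owner pays $731; OOP now $1,036. Plan pays $731 − $731 = $0.
Claim 3 — $326: $14 to deductible, leaving $312; owner's 20% is $62.40. Owner owes $76.40 (running OOP $1,112.40). Insurer: $326 − $76.40 = $249.60.

$249.60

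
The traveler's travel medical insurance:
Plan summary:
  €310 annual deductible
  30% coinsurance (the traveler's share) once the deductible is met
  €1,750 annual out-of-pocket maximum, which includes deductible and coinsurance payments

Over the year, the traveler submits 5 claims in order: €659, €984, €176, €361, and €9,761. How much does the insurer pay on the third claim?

€123.20

#1 (€659): €310 to deductible, leaving €349; traveler's 30% is €104.70. Cost to traveler: €414.70. OOP to date €414.70. Plan pays €659 − €414.70 = €244.30.
#2 (€984): 30% coinsurance on €984 = €295.20. Traveler owes €295.20 (running OOP €709.90). Insurer: €984 − €295.20 = €688.80.
#3 (€176): deductible already satisfied, so traveler's share is 30% × €176 = €52.80. Traveler owes €52.80 (running OOP €762.70). Insurer: €176 − €52.80 = €123.20.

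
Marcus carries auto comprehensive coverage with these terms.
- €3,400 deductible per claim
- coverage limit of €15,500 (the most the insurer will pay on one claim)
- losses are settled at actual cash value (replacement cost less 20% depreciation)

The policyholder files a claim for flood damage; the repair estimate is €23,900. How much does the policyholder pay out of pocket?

Depreciate 20%: the covered value is €23,900 × 0.8 = €19,120.
Subtract the deductible: €19,120 − €3,400 = €15,720.
€15,720 exceeds the €15,500 limit, so the insurer pays the limit: €15,500.
Policyholder's share is the uncovered remainder: €23,900 − €15,500 = €8,400.

€8,400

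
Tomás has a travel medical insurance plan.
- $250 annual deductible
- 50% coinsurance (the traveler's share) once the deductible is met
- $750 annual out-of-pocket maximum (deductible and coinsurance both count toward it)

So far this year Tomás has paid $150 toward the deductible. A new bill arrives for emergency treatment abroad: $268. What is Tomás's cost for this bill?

$184

Deductible still to meet: $250 − $150 = $100.
After the $100 deductible portion, $268 − $100 = $168 is subject to coinsurance.
50% of $168 = $84 falls to the traveler.
That puts the traveler's cost at $100 + $84 = $184 before any cap.
Cumulative spending $150 + $184 = $334 stays under the $750 maximum.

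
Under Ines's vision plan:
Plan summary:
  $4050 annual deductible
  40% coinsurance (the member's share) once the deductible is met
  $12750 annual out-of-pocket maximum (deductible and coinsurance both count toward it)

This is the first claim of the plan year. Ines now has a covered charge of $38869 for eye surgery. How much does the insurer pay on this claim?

Deductible not yet touched, so the first $4050 of the bill goes to the deductible.
That leaves $38869 − $4050 = $34819 for coinsurance.
Coinsurance: $34819 × 40% = $13927.60.
So the member owes $4050 + $13927.60 = $17977.60 before any cap.
Adding $17977.60 to the $0 already spent would give $17977.60, which exceeds the $12750 cap; the member pays just $12750 − $0 = $12750.
The plan picks up $38869 − $12750 = $26119.

$26119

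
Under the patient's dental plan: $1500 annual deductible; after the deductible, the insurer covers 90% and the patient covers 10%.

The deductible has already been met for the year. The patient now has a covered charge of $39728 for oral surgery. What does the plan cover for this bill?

$35755.20

The deductible is already satisfied, so the full bill goes to coinsurance.
Coinsurance: $39728 × 10% = $3972.80.
The insurer covers the remainder: $39728 − $3972.80 = $35755.20.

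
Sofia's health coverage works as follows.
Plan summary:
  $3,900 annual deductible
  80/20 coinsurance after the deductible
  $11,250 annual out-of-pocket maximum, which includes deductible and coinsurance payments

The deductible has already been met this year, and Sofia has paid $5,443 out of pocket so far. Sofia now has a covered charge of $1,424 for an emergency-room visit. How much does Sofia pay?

The deductible is already satisfied, so the full bill goes to coinsurance.
Coinsurance: $1,424 × 20% = $284.80.
Total out-of-pocket so far would be $5,443 + $284.80 = $5,727.80, below the $11,250 cap — no reduction.

$284.80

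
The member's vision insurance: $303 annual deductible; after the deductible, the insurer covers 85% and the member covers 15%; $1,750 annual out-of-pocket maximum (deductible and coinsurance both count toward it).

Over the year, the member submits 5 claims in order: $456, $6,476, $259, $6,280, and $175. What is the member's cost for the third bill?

$38.85

Bill 1, $456: $303 finishes the deductible; $153 goes to coinsurance; coinsurance $153 × 15% = $22.95. Member owes $325.95 (running OOP $325.95).
Bill 2, $6,476: deductible already satisfied, so member's share is 15% × $6,476 = $971.40. Member pays $971.40; OOP now $1,297.35.
Bill 3, $259: deductible met; 15% of $259 = $38.85. Member pays $38.85; OOP now $1,336.20.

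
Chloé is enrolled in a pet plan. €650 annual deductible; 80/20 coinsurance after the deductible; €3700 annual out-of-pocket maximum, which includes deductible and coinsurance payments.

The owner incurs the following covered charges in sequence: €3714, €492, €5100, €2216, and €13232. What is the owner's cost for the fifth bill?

€875.60

Claim 1 (€3714): €650 to deductible, leaving €3064; coinsurance €3064 × 20% = €612.80. Cost to owner: €1262.80. OOP to date €1262.80.
Claim 2 (€492): deductible met; 20% of €492 = €98.40. Cost to owner: €98.40. OOP to date €1361.20.
Claim 3 (€5100): deductible already satisfied, so owner's share is 20% × €5100 = €1020. Owner pays €1020; OOP now €2381.20.
Claim 4 (€2216): 20% coinsurance on €2216 = €443.20. Cost to owner: €443.20. OOP to date €2824.40.
Claim 5 (€13232): deductible met; 20% of €13232 = €2646.40. OOP would hit €5470.80 > €3700, so the cap limits the owner to €3700 − €2824.40 = €875.60.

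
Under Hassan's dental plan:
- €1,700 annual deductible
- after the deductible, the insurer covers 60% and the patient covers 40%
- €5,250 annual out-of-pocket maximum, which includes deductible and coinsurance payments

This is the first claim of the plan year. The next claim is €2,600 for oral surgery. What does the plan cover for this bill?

€540

The full €1,700 deductible is still open; €1,700 of this bill applies to it.
After the €1,700 deductible portion, €2,600 − €1,700 = €900 is subject to coinsurance.
Coinsurance: €900 × 40% = €360.
Patient responsibility before any cap: €1,700 + €360 = €2,060.
Total out-of-pocket so far would be €0 + €2,060 = €2,060, below the €5,250 cap — no reduction.
The insurer covers the remainder: €2,600 − €2,060 = €540.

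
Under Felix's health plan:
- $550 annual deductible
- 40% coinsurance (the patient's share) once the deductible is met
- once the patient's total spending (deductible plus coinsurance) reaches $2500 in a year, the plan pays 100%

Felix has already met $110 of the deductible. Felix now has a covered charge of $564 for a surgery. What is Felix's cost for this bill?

$489.60

Remaining deductible: $550 − $110 = $440.
That leaves $564 − $440 = $124 for coinsurance.
40% of $124 = $49.60 falls to the patient.
Patient responsibility before any cap: $440 + $49.60 = $489.60.
Cumulative spending $110 + $489.60 = $599.60 stays under the $2500 maximum.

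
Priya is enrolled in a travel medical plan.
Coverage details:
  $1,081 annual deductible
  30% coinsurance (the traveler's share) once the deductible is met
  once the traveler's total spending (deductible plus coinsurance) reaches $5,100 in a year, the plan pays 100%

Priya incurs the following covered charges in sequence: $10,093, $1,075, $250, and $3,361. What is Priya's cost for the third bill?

$75

Claim 1 ($10,093): $1,081 to deductible, leaving $9,012; traveler's 30% is $2,703.60. Cost to traveler: $3,784.60. OOP to date $3,784.60.
Claim 2 ($1,075): deductible met; 30% of $1,075 = $322.50. Cost to traveler: $322.50. OOP to date $4,107.10.
Claim 3 ($250): 30% coinsurance on $250 = $75. Cost to traveler: $75. OOP to date $4,182.10.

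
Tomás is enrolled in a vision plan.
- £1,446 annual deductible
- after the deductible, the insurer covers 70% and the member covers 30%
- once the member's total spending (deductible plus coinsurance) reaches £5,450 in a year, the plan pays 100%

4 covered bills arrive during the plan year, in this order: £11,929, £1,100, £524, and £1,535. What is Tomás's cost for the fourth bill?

£371.90

#1 (£11,929): £1,446 finishes the deductible; £10,483 goes to coinsurance; member's 30% is £3,144.90. Member owes £4,590.90 (running OOP £4,590.90).
#2 (£1,100): deductible met; 30% of £1,100 = £330. Member owes £330 (running OOP £4,920.90).
#3 (£524): deductible met; 30% of £524 = £157.20. Member pays £157.20; OOP now £5,078.10.
#4 (£1,535): deductible already satisfied, so member's share is 30% × £1,535 = £460.50. OOP would hit £5,538.60 > £5,450, so the cap limits the member to £5,450 − £5,078.10 = £371.90.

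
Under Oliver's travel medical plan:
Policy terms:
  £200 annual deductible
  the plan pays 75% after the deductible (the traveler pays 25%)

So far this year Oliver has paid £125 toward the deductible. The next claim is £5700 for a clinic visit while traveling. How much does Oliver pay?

£1481.25

£125 of the £200 deductible is already met, leaving £75.
The remaining £5625 (= £5700 − £75) moves to coinsurance.
Coinsurance: £5625 × 25% = £1406.25.
Traveler responsibility: £75 + £1406.25 = £1481.25.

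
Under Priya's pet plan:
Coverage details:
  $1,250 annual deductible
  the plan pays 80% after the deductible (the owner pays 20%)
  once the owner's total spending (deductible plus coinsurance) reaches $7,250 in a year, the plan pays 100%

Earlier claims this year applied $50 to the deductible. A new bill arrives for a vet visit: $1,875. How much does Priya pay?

$1,335

$50 of the $1,250 deductible is already met, leaving $1,200.
That leaves $1,875 − $1,200 = $675 for coinsurance.
Owner's 20% share of $675 is $135.
So the owner owes $1,200 + $135 = $1,335 before any cap.
Cumulative spending $50 + $1,335 = $1,385 stays under the $7,250 maximum.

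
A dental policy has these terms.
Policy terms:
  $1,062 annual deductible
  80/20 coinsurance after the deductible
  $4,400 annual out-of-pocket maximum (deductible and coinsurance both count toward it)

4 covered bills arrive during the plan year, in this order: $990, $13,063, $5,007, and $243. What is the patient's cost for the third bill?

$739.80

Claim 1 — $990: all of it applies to the deductible. Patient owes $990 (running OOP $990).
Claim 2 — $13,063: $72 to deductible, leaving $12,991; patient's 20% is $2,598.20. Patient pays $2,670.20; OOP now $3,660.20.
Claim 3 — $5,007: deductible already satisfied, so patient's share is 20% × $5,007 = $1,001.40. That would push OOP to $4,661.60, over the $4,400 cap, so patient pays $4,400 − $3,660.20 = $739.80.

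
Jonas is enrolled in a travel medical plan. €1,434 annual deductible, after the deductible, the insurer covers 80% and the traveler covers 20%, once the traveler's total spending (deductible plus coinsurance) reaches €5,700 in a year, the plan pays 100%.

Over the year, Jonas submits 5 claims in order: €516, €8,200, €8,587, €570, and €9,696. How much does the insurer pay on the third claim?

#1 (€516): all of it applies to the deductible. Traveler owes €516 (running OOP €516). Insurer: €516 − €516 = €0.
#2 (€8,200): €918 to deductible, leaving €7,282; coinsurance €7,282 × 20% = €1,456.40. Cost to traveler: €2,374.40. OOP to date €2,890.40. Insurer: €8,200 − €2,374.40 = €5,825.60.
#3 (€8,587): deductible met; 20% of €8,587 = €1,717.40. Traveler pays €1,717.40; OOP now €4,607.80. Plan pays €8,587 − €1,717.40 = €6,869.60.

€6,869.60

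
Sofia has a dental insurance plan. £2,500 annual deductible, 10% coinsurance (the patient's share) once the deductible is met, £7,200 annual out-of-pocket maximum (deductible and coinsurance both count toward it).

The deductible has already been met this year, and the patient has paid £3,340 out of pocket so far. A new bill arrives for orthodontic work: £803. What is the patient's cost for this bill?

The deductible is already satisfied, so the full bill goes to coinsurance.
Coinsurance: £803 × 10% = £80.30.
Cumulative spending £3,340 + £80.30 = £3,420.30 stays under the £7,200 maximum.

£80.30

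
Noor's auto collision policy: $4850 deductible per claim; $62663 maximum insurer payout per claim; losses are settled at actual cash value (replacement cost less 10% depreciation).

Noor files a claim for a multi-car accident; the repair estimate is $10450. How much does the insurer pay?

$4555

Actual cash value after 10% depreciation: $10450 × 90% = $9405.
Subtract the deductible: $9405 − $4850 = $4555.
$4555 ≤ $62663, so the limit doesn't bind; insurer pays $4555.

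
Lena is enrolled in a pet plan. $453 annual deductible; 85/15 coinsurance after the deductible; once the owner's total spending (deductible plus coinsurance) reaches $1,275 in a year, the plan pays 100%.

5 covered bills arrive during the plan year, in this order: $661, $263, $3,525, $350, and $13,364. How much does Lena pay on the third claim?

$528.75

#1 ($661): deductible takes $453, $208 remains; coinsurance $208 × 15% = $31.20. Owner pays $484.20; OOP now $484.20.
#2 ($263): deductible already satisfied, so owner's share is 15% × $263 = $39.45. Owner pays $39.45; OOP now $523.65.
#3 ($3,525): 15% coinsurance on $3,525 = $528.75. Cost to owner: $528.75. OOP to date $1,052.40.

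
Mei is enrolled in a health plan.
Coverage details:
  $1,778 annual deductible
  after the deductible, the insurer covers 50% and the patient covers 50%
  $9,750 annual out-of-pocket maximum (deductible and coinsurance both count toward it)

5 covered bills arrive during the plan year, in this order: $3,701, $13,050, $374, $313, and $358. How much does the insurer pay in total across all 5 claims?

$8,046

Bill 1, $3,701: $1,778 to deductible, leaving $1,923; coinsurance $1,923 × 50% = $961.50. Patient owes $2,739.50 (running OOP $2,739.50). Plan pays $3,701 − $2,739.50 = $961.50.
Bill 2, $13,050: 50% coinsurance on $13,050 = $6,525. Patient owes $6,525 (running OOP $9,264.50). Insurer: $13,050 − $6,525 = $6,525.
Bill 3, $374: deductible already satisfied, so patient's share is 50% × $374 = $187. Cost to patient: $187. OOP to date $9,451.50. Insurer: $374 − $187 = $187.
Bill 4, $313: 50% coinsurance on $313 = $156.50. Patient owes $156.50 (running OOP $9,608). Plan pays $313 − $156.50 = $156.50.
Bill 5, $358: deductible met; 50% of $358 = $179. That would push OOP to $9,787, over the $9,750 cap, so patient pays $9,750 − $9,608 = $142. Insurer: $358 − $142 = $216.
Insurer total = bills − patient's total = $17,796 − $9,750 = $8,046.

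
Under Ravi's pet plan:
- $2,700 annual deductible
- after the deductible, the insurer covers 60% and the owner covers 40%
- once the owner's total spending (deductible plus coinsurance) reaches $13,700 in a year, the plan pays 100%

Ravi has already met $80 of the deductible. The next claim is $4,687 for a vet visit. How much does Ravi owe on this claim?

$3,446.80

$80 of the $2,700 deductible is already met, leaving $2,620.
After the $2,620 deductible portion, $4,687 − $2,620 = $2,067 is subject to coinsurance.
Owner's 40% share of $2,067 is $826.80.
Owner responsibility before any cap: $2,620 + $826.80 = $3,446.80.
Total out-of-pocket so far would be $80 + $3,446.80 = $3,526.80, below the $13,700 cap — no reduction.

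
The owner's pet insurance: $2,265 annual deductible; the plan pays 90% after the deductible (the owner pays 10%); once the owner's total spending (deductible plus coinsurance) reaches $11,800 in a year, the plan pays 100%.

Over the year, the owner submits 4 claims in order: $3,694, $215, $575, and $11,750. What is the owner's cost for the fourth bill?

$1,175

Claim 1 ($3,694): deductible takes $2,265, $1,429 remains; 10% of $1,429 = $142.90. Owner pays $2,407.90; OOP now $2,407.90.
Claim 2 ($215): deductible met; 10% of $215 = $21.50. Cost to owner: $21.50. OOP to date $2,429.40.
Claim 3 ($575): deductible already satisfied, so owner's share is 10% × $575 = $57.50. Owner owes $57.50 (running OOP $2,486.90).
Claim 4 ($11,750): deductible already satisfied, so owner's share is 10% × $11,750 = $1,175. Cost to owner: $1,175. OOP to date $3,661.90.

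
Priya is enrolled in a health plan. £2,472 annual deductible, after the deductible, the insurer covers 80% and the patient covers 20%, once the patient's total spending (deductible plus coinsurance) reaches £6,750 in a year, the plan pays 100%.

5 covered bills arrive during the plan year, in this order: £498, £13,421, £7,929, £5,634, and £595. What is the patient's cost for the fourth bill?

£402.80

#1 (£498): all of it applies to the deductible. Cost to patient: £498. OOP to date £498.
#2 (£13,421): £1,974 to deductible, leaving £11,447; coinsurance £11,447 × 20% = £2,289.40. Patient owes £4,263.40 (running OOP £4,761.40).
#3 (£7,929): 20% coinsurance on £7,929 = £1,585.80. Patient pays £1,585.80; OOP now £6,347.20.
#4 (£5,634): 20% coinsurance on £5,634 = £1,126.80. OOP would hit £7,474 > £6,750, so the cap limits the patient to £6,750 − £6,347.20 = £402.80.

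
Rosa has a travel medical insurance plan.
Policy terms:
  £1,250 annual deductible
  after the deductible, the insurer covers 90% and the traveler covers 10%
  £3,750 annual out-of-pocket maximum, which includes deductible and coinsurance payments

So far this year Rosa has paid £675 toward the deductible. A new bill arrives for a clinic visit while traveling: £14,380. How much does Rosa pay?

£1,955.50

Deductible still to meet: £1,250 − £675 = £575.
That leaves £14,380 − £575 = £13,805 for coinsurance.
10% of £13,805 = £1,380.50 falls to the traveler.
Traveler responsibility before any cap: £575 + £1,380.50 = £1,955.50.
Total out-of-pocket so far would be £675 + £1,955.50 = £2,630.50, below the £3,750 cap — no reduction.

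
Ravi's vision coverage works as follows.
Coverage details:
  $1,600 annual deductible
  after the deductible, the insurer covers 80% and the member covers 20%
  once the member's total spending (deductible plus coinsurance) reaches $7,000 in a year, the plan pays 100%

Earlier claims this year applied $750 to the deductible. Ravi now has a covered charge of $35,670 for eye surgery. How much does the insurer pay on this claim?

$29,420

Deductible still to meet: $1,600 − $750 = $850.
The remaining $34,820 (= $35,670 − $850) moves to coinsurance.
Coinsurance: $34,820 × 20% = $6,964.
Member responsibility before any cap: $850 + $6,964 = $7,814.
Year-to-date out-of-pocket would reach $750 + $7,814 = $8,564, above the $7,000 maximum, so the member pays only $7,000 − $750 = $6,250.
The insurer covers the remainder: $35,670 − $6,250 = $29,420.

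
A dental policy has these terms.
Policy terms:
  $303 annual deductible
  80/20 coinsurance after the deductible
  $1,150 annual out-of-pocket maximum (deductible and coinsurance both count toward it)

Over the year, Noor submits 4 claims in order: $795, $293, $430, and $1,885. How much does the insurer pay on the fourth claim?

Bill 1, $795: $303 to deductible, leaving $492; coinsurance $492 × 20% = $98.40. Patient pays $401.40; OOP now $401.40. Plan pays $795 − $401.40 = $393.60.
Bill 2, $293: deductible met; 20% of $293 = $58.60. Patient owes $58.60 (running OOP $460). Insurer: $293 − $58.60 = $234.40.
Bill 3, $430: 20% coinsurance on $430 = $86. Patient owes $86 (running OOP $546). Insurer: $430 − $86 = $344.
Bill 4, $1,885: deductible already satisfied, so patient's share is 20% × $1,885 = $377. Patient pays $377; OOP now $923. Insurer: $1,885 − $377 = $1,508.

$1,508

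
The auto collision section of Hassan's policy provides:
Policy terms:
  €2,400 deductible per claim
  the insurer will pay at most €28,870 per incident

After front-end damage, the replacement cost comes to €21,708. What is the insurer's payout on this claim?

€19,308

Less the €2,400 deductible: €21,708 − €2,400 = €19,308.
€19,308 is within the €28,870 limit, so the insurer pays €19,308.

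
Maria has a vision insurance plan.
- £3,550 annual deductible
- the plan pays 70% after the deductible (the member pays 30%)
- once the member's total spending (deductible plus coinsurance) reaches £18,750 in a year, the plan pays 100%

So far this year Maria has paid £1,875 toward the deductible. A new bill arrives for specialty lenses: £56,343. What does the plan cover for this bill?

£39,468

Remaining deductible: £3,550 − £1,875 = £1,675.
The remaining £54,668 (= £56,343 − £1,675) moves to coinsurance.
Member's 30% share of £54,668 is £16,400.40.
Member responsibility before any cap: £1,675 + £16,400.40 = £18,075.40.
That would bring total out-of-pocket to £19,950.40, past the £18,750 cap. The member is capped at £18,750 − £1,875 = £16,875 on this claim.
The insurer covers the remainder: £56,343 − £16,875 = £39,468.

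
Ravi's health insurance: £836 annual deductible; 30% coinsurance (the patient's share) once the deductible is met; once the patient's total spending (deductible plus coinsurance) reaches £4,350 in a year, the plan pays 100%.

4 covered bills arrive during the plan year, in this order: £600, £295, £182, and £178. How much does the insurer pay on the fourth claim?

£124.60

#1 (£600): entire amount goes to the deductible. Patient pays £600; OOP now £600. Insurer: £600 − £600 = £0.
#2 (£295): £236 finishes the deductible; £59 goes to coinsurance; coinsurance £59 × 30% = £17.70. Cost to patient: £253.70. OOP to date £853.70. Plan pays £295 − £253.70 = £41.30.
#3 (£182): deductible met; 30% of £182 = £54.60. Patient pays £54.60; OOP now £908.30. Plan pays £182 − £54.60 = £127.40.
#4 (£178): deductible met; 30% of £178 = £53.40. Patient owes £53.40 (running OOP £961.70). Insurer: £178 − £53.40 = £124.60.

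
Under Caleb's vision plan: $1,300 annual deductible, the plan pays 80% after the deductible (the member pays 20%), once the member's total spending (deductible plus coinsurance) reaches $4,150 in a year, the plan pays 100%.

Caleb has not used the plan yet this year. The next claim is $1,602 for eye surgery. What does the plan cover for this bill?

$241.60

The full $1,300 deductible is still open; $1,300 of this bill applies to it.
The remaining $302 (= $1,602 − $1,300) moves to coinsurance.
Coinsurance: $302 × 20% = $60.40.
That puts the member's cost at $1,300 + $60.40 = $1,360.40 before any cap.
Year-to-date out-of-pocket becomes $0 + $1,360.40 = $1,360.40, still under the $4,150 maximum, so no cap applies.
The plan picks up $1,602 − $1,360.40 = $241.60.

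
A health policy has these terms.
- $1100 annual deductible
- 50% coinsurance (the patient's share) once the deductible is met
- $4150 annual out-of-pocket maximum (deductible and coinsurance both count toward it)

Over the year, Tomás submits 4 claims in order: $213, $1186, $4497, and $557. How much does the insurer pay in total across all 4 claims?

$2676.50

Claim 1 — $213: entire amount goes to the deductible. Patient pays $213; OOP now $213. Plan pays $213 − $213 = $0.
Claim 2 — $1186: $887 to deductible, leaving $299; 50% of $299 = $149.50. Cost to patient: $1036.50. OOP to date $1249.50. Insurer: $1186 − $1036.50 = $149.50.
Claim 3 — $4497: deductible met; 50% of $4497 = $2248.50. Patient owes $2248.50 (running OOP $3498). Insurer: $4497 − $2248.50 = $2248.50.
Claim 4 — $557: deductible met; 50% of $557 = $278.50. Cost to patient: $278.50. OOP to date $3776.50. Insurer: $557 − $278.50 = $278.50.
Insurer total = bills − patient's total = $6453 − $3776.50 = $2676.50.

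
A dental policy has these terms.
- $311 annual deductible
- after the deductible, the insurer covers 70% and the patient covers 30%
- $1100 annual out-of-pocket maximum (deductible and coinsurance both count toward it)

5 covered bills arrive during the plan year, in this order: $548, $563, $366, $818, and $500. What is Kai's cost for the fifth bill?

Claim 1 ($548): deductible takes $311, $237 remains; 30% of $237 = $71.10. Patient owes $382.10 (running OOP $382.10).
Claim 2 ($563): 30% coinsurance on $563 = $168.90. Cost to patient: $168.90. OOP to date $551.
Claim 3 ($366): 30% coinsurance on $366 = $109.80. Cost to patient: $109.80. OOP to date $660.80.
Claim 4 ($818): deductible already satisfied, so patient's share is 30% × $818 = $245.40. Cost to patient: $245.40. OOP to date $906.20.
Claim 5 ($500): deductible met; 30% of $500 = $150. Cost to patient: $150. OOP to date $1056.20.

$150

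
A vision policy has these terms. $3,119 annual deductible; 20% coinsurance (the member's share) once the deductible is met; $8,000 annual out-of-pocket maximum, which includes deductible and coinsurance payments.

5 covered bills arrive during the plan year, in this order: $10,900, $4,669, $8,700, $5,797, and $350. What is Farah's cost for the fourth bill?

$651

Claim 1 ($10,900): deductible takes $3,119, $7,781 remains; coinsurance $7,781 × 20% = $1,556.20. Member pays $4,675.20; OOP now $4,675.20.
Claim 2 ($4,669): deductible already satisfied, so member's share is 20% × $4,669 = $933.80. Cost to member: $933.80. OOP to date $5,609.
Claim 3 ($8,700): 20% coinsurance on $8,700 = $1,740. Member pays $1,740; OOP now $7,349.
Claim 4 ($5,797): 20% coinsurance on $5,797 = $1,159.40. That would push OOP to $8,508.40, over the $8,000 cap, so member pays $8,000 − $7,349 = $651.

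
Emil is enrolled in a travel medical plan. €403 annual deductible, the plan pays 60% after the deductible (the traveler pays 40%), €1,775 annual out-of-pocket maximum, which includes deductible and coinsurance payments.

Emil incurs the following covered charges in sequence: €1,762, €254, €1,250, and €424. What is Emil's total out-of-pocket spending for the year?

Claim 1 (€1,762): deductible takes €403, €1,359 remains; coinsurance €1,359 × 40% = €543.60. Traveler owes €946.60 (running OOP €946.60).
Claim 2 (€254): 40% coinsurance on €254 = €101.60. Cost to traveler: €101.60. OOP to date €1,048.20.
Claim 3 (€1,250): deductible already satisfied, so traveler's share is 40% × €1,250 = €500. Traveler owes €500 (running OOP €1,548.20).
Claim 4 (€424): deductible already satisfied, so traveler's share is 40% × €424 = €169.60. Cost to traveler: €169.60. OOP to date €1,717.80.
Summing the traveler's payments: €946.60 + €101.60 + €500 + €169.60 = €1,717.80.

€1,717.80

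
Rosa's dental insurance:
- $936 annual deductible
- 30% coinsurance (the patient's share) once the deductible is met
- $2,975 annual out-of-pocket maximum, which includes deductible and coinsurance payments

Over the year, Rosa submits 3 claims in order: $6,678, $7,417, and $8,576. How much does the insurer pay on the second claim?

Claim 1 — $6,678: $936 finishes the deductible; $5,742 goes to coinsurance; coinsurance $5,742 × 30% = $1,722.60. Cost to patient: $2,658.60. OOP to date $2,658.60. Plan pays $6,678 − $2,658.60 = $4,019.40.
Claim 2 — $7,417: 30% coinsurance on $7,417 = $2,225.10. Adding that to $2,658.60 gives $4,883.70, past the $2,975 cap; patient pays only $2,975 − $2,658.60 = $316.40. Plan pays $7,417 − $316.40 = $7,100.60.

$7,100.60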